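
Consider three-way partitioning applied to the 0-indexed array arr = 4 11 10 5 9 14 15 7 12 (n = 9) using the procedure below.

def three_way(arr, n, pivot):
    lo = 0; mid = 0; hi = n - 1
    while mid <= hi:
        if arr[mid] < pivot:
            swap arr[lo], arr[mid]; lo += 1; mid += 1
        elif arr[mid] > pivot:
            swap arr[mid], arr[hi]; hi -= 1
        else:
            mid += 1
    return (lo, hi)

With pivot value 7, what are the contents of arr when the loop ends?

lo=0 mid=0 hi=8
4<7: swap(0,0), lo=1 mid=1 ⇒ 4 11 10 5 9 14 15 7 12
11>7: swap(1,8), hi=7 ⇒ 4 12 10 5 9 14 15 7 11
12>7: swap(1,7), hi=6 ⇒ 4 7 10 5 9 14 15 12 11
7=7: mid=2
10>7: swap(2,6), hi=5 ⇒ 4 7 15 5 9 14 10 12 11
15>7: swap(2,5), hi=4 ⇒ 4 7 14 5 9 15 10 12 11
14>7: swap(2,4), hi=3 ⇒ 4 7 9 5 14 15 10 12 11
9>7: swap(2,3), hi=2 ⇒ 4 7 5 9 14 15 10 12 11
5<7: swap(1,2), lo=2 mid=3 ⇒ 4 5 7 9 14 15 10 12 11
done. lo=2 hi=2; arr=4 5 7 9 14 15 10 12 11

4 5 7 9 14 15 10 12 11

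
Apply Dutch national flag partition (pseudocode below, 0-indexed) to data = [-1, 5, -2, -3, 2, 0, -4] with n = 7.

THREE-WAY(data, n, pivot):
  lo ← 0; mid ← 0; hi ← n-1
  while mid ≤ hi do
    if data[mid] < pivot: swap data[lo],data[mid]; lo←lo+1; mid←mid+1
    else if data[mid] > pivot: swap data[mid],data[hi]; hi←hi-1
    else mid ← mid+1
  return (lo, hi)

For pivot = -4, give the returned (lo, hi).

(0, 0)

lo=0 mid=0 hi=6
-1>-4: swap(0,6), hi=5 ⇒ [-4, 5, -2, -3, 2, 0, -1]
-4=-4: mid=1
5>-4: swap(1,5), hi=4 ⇒ [-4, 0, -2, -3, 2, 5, -1]
0>-4: swap(1,4), hi=3 ⇒ [-4, 2, -2, -3, 0, 5, -1]
2>-4: swap(1,3), hi=2 ⇒ [-4, -3, -2, 2, 0, 5, -1]
-3>-4: swap(1,2), hi=1 ⇒ [-4, -2, -3, 2, 0, 5, -1]
-2>-4: swap(1,1), hi=0 ⇒ [-4, -2, -3, 2, 0, 5, -1]
done. lo=0 hi=0; data=[-4, -2, -3, 2, 0, 5, -1]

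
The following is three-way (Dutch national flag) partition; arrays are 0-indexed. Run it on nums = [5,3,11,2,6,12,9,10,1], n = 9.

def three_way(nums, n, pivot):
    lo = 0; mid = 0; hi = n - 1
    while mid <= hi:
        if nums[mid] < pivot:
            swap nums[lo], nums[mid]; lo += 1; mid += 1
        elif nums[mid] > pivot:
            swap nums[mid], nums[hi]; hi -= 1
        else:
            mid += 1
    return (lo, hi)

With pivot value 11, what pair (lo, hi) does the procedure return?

(7, 7)

pivot = 11; lo=0, mid=0, hi=8
nums[mid]=5<11: swap nums[0],nums[0]; lo=1,mid=1 → [5,3,11,2,6,12,9,10,1]
nums[mid]=3<11: swap nums[1],nums[1]; lo=2,mid=2 → [5,3,11,2,6,12,9,10,1]
nums[mid]=11=11: mid=3
nums[mid]=2<11: swap nums[2],nums[3]; lo=3,mid=4 → [5,3,2,11,6,12,9,10,1]
nums[mid]=6<11: swap nums[3],nums[4]; lo=4,mid=5 → [5,3,2,6,11,12,9,10,1]
nums[mid]=12>11: swap nums[5],nums[8]; hi=7 → [5,3,2,6,11,1,9,10,12]
nums[mid]=1<11: swap nums[4],nums[5]; lo=5,mid=6 → [5,3,2,6,1,11,9,10,12]
nums[mid]=9<11: swap nums[5],nums[6]; lo=6,mid=7 → [5,3,2,6,1,9,11,10,12]
nums[mid]=10<11: swap nums[6],nums[7]; lo=7,mid=8 → [5,3,2,6,1,9,10,11,12]
end: lo=7, hi=7; nums = [5,3,2,6,1,9,10,11,12]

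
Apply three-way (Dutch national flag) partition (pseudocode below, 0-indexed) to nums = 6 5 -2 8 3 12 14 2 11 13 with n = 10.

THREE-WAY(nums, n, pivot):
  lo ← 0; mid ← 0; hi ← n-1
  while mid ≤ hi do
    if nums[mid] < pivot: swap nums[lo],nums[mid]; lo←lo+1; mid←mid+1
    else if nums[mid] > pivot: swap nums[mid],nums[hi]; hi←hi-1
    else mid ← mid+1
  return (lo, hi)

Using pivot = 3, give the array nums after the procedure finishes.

pivot = 3; lo=0, mid=0, hi=9
nums[mid]=6>3: swap nums[0],nums[9]; hi=8 → 13 5 -2 8 3 12 14 2 11 6
nums[mid]=13>3: swap nums[0],nums[8]; hi=7 → 11 5 -2 8 3 12 14 2 13 6
nums[mid]=11>3: swap nums[0],nums[7]; hi=6 → 2 5 -2 8 3 12 14 11 13 6
nums[mid]=2<3: swap nums[0],nums[0]; lo=1,mid=1 → 2 5 -2 8 3 12 14 11 13 6
nums[mid]=5>3: swap nums[1],nums[6]; hi=5 → 2 14 -2 8 3 12 5 11 13 6
nums[mid]=14>3: swap nums[1],nums[5]; hi=4 → 2 12 -2 8 3 14 5 11 13 6
nums[mid]=12>3: swap nums[1],nums[4]; hi=3 → 2 3 -2 8 12 14 5 11 13 6
nums[mid]=3=3: mid=2
nums[mid]=-2<3: swap nums[1],nums[2]; lo=2,mid=3 → 2 -2 3 8 12 14 5 11 13 6
nums[mid]=8>3: swap nums[3],nums[3]; hi=2 → 2 -2 3 8 12 14 5 11 13 6
end: lo=2, hi=2; nums = 2 -2 3 8 12 14 5 11 13 6

2 -2 3 8 12 14 5 11 13 6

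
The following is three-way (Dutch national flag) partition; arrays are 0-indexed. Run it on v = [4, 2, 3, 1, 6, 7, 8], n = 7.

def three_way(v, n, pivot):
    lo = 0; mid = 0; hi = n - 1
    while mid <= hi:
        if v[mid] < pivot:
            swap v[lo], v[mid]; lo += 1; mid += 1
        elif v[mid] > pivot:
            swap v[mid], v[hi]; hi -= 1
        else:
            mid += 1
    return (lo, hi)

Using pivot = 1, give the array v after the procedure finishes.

[1, 3, 2, 6, 7, 8, 4]

pivot = 1; lo=0, mid=0, hi=6
v[mid]=4>1: swap v[0],v[6]; hi=5 → [8, 2, 3, 1, 6, 7, 4]
v[mid]=8>1: swap v[0],v[5]; hi=4 → [7, 2, 3, 1, 6, 8, 4]
v[mid]=7>1: swap v[0],v[4]; hi=3 → [6, 2, 3, 1, 7, 8, 4]
v[mid]=6>1: swap v[0],v[3]; hi=2 → [1, 2, 3, 6, 7, 8, 4]
v[mid]=1=1: mid=1
v[mid]=2>1: swap v[1],v[2]; hi=1 → [1, 3, 2, 6, 7, 8, 4]
v[mid]=3>1: swap v[1],v[1]; hi=0 → [1, 3, 2, 6, 7, 8, 4]
end: lo=0, hi=0; v = [1, 3, 2, 6, 7, 8, 4]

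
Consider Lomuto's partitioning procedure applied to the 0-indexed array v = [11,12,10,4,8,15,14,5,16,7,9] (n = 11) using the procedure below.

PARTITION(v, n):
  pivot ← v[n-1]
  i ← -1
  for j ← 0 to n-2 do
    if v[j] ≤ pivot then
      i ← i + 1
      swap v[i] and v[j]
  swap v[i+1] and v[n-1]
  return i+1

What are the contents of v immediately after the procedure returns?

[4,8,5,7,9,15,14,10,16,11,12]

pivot = v[10] = 9; i = -1
j=0: v[0]=11 > 9 → no swap
j=1: v[1]=12 > 9 → no swap
j=2: v[2]=10 > 9 → no swap
j=3: v[3]=4 ≤ 9 → i=0, swap v[0],v[3] → [4,12,10,11,8,15,14,5,16,7,9]
j=4: v[4]=8 ≤ 9 → i=1, swap v[1],v[4] → [4,8,10,11,12,15,14,5,16,7,9]
j=5: v[5]=15 > 9 → no swap
j=6: v[6]=14 > 9 → no swap
j=7: v[7]=5 ≤ 9 → i=2, swap v[2],v[7] → [4,8,5,11,12,15,14,10,16,7,9]
j=8: v[8]=16 > 9 → no swap
j=9: v[9]=7 ≤ 9 → i=3, swap v[3],v[9] → [4,8,5,7,12,15,14,10,16,11,9]
final swap v[4],v[10] → [4,8,5,7,9,15,14,10,16,11,12]; return 4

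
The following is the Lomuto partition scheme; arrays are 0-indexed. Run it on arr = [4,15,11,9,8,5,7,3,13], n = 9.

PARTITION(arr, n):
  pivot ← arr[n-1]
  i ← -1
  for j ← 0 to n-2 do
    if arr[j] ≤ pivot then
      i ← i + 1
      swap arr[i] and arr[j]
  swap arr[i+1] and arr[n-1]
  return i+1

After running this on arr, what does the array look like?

[4,11,9,8,5,7,3,13,15]

pivot = arr[8] = 13; i = -1
j=0: arr[0]=4 ≤ 13 → i=0, swap arr[0],arr[0] (no change) → [4,15,11,9,8,5,7,3,13]
j=1: arr[1]=15 > 13 → no swap
j=2: arr[2]=11 ≤ 13 → i=1, swap arr[1],arr[2] → [4,11,15,9,8,5,7,3,13]
j=3: arr[3]=9 ≤ 13 → i=2, swap arr[2],arr[3] → [4,11,9,15,8,5,7,3,13]
j=4: arr[4]=8 ≤ 13 → i=3, swap arr[3],arr[4] → [4,11,9,8,15,5,7,3,13]
j=5: arr[5]=5 ≤ 13 → i=4, swap arr[4],arr[5] → [4,11,9,8,5,15,7,3,13]
j=6: arr[6]=7 ≤ 13 → i=5, swap arr[5],arr[6] → [4,11,9,8,5,7,15,3,13]
j=7: arr[7]=3 ≤ 13 → i=6, swap arr[6],arr[7] → [4,11,9,8,5,7,3,15,13]
final swap arr[7],arr[8] → [4,11,9,8,5,7,3,13,15]; return 7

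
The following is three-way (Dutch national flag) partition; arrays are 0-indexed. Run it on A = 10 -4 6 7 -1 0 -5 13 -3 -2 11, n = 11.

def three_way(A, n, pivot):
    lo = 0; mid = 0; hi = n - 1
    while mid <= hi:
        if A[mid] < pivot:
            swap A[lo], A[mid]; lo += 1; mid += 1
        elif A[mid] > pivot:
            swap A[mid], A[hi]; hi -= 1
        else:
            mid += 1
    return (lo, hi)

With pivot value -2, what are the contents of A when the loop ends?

-4 -3 -5 -2 0 -1 13 7 6 11 10

lo=0 mid=0 hi=10
10>-2: swap(0,10), hi=9 ⇒ 11 -4 6 7 -1 0 -5 13 -3 -2 10
11>-2: swap(0,9), hi=8 ⇒ -2 -4 6 7 -1 0 -5 13 -3 11 10
-2=-2: mid=1
-4<-2: swap(0,1), lo=1 mid=2 ⇒ -4 -2 6 7 -1 0 -5 13 -3 11 10
6>-2: swap(2,8), hi=7 ⇒ -4 -2 -3 7 -1 0 -5 13 6 11 10
-3<-2: swap(1,2), lo=2 mid=3 ⇒ -4 -3 -2 7 -1 0 -5 13 6 11 10
7>-2: swap(3,7), hi=6 ⇒ -4 -3 -2 13 -1 0 -5 7 6 11 10
13>-2: swap(3,6), hi=5 ⇒ -4 -3 -2 -5 -1 0 13 7 6 11 10
-5<-2: swap(2,3), lo=3 mid=4 ⇒ -4 -3 -5 -2 -1 0 13 7 6 11 10
-1>-2: swap(4,5), hi=4 ⇒ -4 -3 -5 -2 0 -1 13 7 6 11 10
0>-2: swap(4,4), hi=3 ⇒ -4 -3 -5 -2 0 -1 13 7 6 11 10
done. lo=3 hi=3; A=-4 -3 -5 -2 0 -1 13 7 6 11 10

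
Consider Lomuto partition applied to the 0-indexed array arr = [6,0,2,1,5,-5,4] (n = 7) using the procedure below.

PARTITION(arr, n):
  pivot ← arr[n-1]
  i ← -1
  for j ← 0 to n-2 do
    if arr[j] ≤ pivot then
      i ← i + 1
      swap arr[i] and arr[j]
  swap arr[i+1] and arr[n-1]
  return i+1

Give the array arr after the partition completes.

[0,2,1,-5,4,6,5]

pivot=4, i=-1
j=0: 6>4, skip
j=1: 0≤4, i=0, swap(0,1) ⇒ [0,6,2,1,5,-5,4]
j=2: 2≤4, i=1, swap(1,2) ⇒ [0,2,6,1,5,-5,4]
j=3: 1≤4, i=2, swap(2,3) ⇒ [0,2,1,6,5,-5,4]
j=4: 5>4, skip
j=5: -5≤4, i=3, swap(3,5) ⇒ [0,2,1,-5,5,6,4]
swap(4,6) ⇒ [0,2,1,-5,4,6,5]; return 4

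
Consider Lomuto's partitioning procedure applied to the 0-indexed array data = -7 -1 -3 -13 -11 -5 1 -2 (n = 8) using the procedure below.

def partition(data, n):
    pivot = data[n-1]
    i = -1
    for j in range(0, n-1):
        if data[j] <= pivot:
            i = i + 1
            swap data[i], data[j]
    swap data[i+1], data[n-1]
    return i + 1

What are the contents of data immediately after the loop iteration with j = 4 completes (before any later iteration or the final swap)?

pivot=-2, i=-1
j=0: -7≤-2, i=0, swap(0,0) ⇒ -7 -1 -3 -13 -11 -5 1 -2
j=1: -1>-2, skip
j=2: -3≤-2, i=1, swap(1,2) ⇒ -7 -3 -1 -13 -11 -5 1 -2
j=3: -13≤-2, i=2, swap(2,3) ⇒ -7 -3 -13 -1 -11 -5 1 -2
j=4: -11≤-2, i=3, swap(3,4) ⇒ -7 -3 -13 -11 -1 -5 1 -2
(after j=4) data = -7 -3 -13 -11 -1 -5 1 -2

-7 -3 -13 -11 -1 -5 1 -2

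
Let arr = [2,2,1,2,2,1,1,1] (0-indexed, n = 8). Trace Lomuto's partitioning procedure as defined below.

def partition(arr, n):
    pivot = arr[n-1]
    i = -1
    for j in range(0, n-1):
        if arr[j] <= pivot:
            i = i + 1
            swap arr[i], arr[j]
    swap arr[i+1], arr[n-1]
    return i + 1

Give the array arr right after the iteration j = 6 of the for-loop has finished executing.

pivot=1, i=-1
j=0: 2>1, skip
j=1: 2>1, skip
j=2: 1≤1, i=0, swap(0,2) ⇒ [1,2,2,2,2,1,1,1]
j=3: 2>1, skip
j=4: 2>1, skip
j=5: 1≤1, i=1, swap(1,5) ⇒ [1,1,2,2,2,2,1,1]
j=6: 1≤1, i=2, swap(2,6) ⇒ [1,1,1,2,2,2,2,1]
(after j=6) arr = [1,1,1,2,2,2,2,1]

[1,1,1,2,2,2,2,1]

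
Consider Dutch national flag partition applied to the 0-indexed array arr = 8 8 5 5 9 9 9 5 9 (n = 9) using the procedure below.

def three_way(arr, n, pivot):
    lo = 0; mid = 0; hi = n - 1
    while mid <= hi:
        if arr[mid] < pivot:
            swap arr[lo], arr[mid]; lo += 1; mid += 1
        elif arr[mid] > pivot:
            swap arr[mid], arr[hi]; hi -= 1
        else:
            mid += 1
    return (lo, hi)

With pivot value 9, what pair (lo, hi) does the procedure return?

(5, 8)

pivot = 9; lo=0, mid=0, hi=8
arr[mid]=8<9: swap arr[0],arr[0]; lo=1,mid=1 → 8 8 5 5 9 9 9 5 9
arr[mid]=8<9: swap arr[1],arr[1]; lo=2,mid=2 → 8 8 5 5 9 9 9 5 9
arr[mid]=5<9: swap arr[2],arr[2]; lo=3,mid=3 → 8 8 5 5 9 9 9 5 9
arr[mid]=5<9: swap arr[3],arr[3]; lo=4,mid=4 → 8 8 5 5 9 9 9 5 9
arr[mid]=9=9: mid=5
arr[mid]=9=9: mid=6
arr[mid]=9=9: mid=7
arr[mid]=5<9: swap arr[4],arr[7]; lo=5,mid=8 → 8 8 5 5 5 9 9 9 9
arr[mid]=9=9: mid=9
end: lo=5, hi=8; arr = 8 8 5 5 5 9 9 9 9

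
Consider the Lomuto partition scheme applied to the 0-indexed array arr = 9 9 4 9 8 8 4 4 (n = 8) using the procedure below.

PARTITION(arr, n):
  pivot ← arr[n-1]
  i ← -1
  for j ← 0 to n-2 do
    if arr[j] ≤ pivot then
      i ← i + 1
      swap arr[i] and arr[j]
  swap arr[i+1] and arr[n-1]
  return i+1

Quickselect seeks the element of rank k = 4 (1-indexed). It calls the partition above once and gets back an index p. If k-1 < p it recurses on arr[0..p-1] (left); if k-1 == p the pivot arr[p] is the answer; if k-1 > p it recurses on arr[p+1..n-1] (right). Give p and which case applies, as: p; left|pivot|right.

pivot=4, i=-1
j=0: 9>4, skip
j=1: 9>4, skip
j=2: 4≤4, i=0, swap(0,2) ⇒ 4 9 9 9 8 8 4 4
j=3: 9>4, skip
j=4: 8>4, skip
j=5: 8>4, skip
j=6: 4≤4, i=1, swap(1,6) ⇒ 4 4 9 9 8 8 9 4
swap(2,7) ⇒ 4 4 4 9 8 8 9 9; return 2
p = 2; k-1 = 3 > 2 ⇒ right

2; right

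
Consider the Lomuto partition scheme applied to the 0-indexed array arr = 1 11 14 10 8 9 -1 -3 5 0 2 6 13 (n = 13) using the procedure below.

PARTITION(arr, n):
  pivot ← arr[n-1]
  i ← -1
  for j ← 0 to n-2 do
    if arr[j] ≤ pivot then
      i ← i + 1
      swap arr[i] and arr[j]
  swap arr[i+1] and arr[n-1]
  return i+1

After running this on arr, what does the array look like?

1 11 10 8 9 -1 -3 5 0 2 6 13 14

pivot = arr[12] = 13; i = -1
j=0: arr[0]=1 ≤ 13 → i=0, swap arr[0],arr[0] (no change) → 1 11 14 10 8 9 -1 -3 5 0 2 6 13
j=1: arr[1]=11 ≤ 13 → i=1, swap arr[1],arr[1] (no change) → 1 11 14 10 8 9 -1 -3 5 0 2 6 13
j=2: arr[2]=14 > 13 → no swap
j=3: arr[3]=10 ≤ 13 → i=2, swap arr[2],arr[3] → 1 11 10 14 8 9 -1 -3 5 0 2 6 13
j=4: arr[4]=8 ≤ 13 → i=3, swap arr[3],arr[4] → 1 11 10 8 14 9 -1 -3 5 0 2 6 13
j=5: arr[5]=9 ≤ 13 → i=4, swap arr[4],arr[5] → 1 11 10 8 9 14 -1 -3 5 0 2 6 13
j=6: arr[6]=-1 ≤ 13 → i=5, swap arr[5],arr[6] → 1 11 10 8 9 -1 14 -3 5 0 2 6 13
j=7: arr[7]=-3 ≤ 13 → i=6, swap arr[6],arr[7] → 1 11 10 8 9 -1 -3 14 5 0 2 6 13
j=8: arr[8]=5 ≤ 13 → i=7, swap arr[7],arr[8] → 1 11 10 8 9 -1 -3 5 14 0 2 6 13
j=9: arr[9]=0 ≤ 13 → i=8, swap arr[8],arr[9] → 1 11 10 8 9 -1 -3 5 0 14 2 6 13
j=10: arr[10]=2 ≤ 13 → i=9, swap arr[9],arr[10] → 1 11 10 8 9 -1 -3 5 0 2 14 6 13
j=11: arr[11]=6 ≤ 13 → i=10, swap arr[10],arr[11] → 1 11 10 8 9 -1 -3 5 0 2 6 14 13
final swap arr[11],arr[12] → 1 11 10 8 9 -1 -3 5 0 2 6 13 14; return 11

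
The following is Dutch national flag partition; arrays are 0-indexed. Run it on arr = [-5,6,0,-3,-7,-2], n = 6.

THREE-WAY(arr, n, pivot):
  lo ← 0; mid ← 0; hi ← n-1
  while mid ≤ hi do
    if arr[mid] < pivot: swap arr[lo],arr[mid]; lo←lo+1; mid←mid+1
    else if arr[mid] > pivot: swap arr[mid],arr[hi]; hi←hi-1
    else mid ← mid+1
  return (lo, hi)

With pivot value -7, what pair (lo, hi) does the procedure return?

lo=0 mid=0 hi=5
-5>-7: swap(0,5), hi=4 ⇒ [-2,6,0,-3,-7,-5]
-2>-7: swap(0,4), hi=3 ⇒ [-7,6,0,-3,-2,-5]
-7=-7: mid=1
6>-7: swap(1,3), hi=2 ⇒ [-7,-3,0,6,-2,-5]
-3>-7: swap(1,2), hi=1 ⇒ [-7,0,-3,6,-2,-5]
0>-7: swap(1,1), hi=0 ⇒ [-7,0,-3,6,-2,-5]
done. lo=0 hi=0; arr=[-7,0,-3,6,-2,-5]

(0, 0)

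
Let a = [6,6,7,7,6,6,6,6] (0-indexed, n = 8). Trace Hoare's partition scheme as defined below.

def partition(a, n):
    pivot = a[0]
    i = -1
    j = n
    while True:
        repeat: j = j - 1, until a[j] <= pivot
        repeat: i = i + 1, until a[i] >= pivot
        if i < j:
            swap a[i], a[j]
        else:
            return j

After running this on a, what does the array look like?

pivot = a[0] = 6; i = -1, j = 8
j→7 (a[7]=6≤6), i→0 (a[0]=6≥6); i<j, swap → [6,6,7,7,6,6,6,6]
j→6 (a[6]=6≤6), i→1 (a[1]=6≥6); i<j, swap → [6,6,7,7,6,6,6,6]
j→5 (a[5]=6≤6), i→2 (a[2]=7≥6); i<j, swap → [6,6,6,7,6,7,6,6]
j→4 (a[4]=6≤6), i→3 (a[3]=7≥6); i<j, swap → [6,6,6,6,7,7,6,6]
j→3, i→4; i≥j, return j=3. a = [6,6,6,6,7,7,6,6]

[6,6,6,6,7,7,6,6]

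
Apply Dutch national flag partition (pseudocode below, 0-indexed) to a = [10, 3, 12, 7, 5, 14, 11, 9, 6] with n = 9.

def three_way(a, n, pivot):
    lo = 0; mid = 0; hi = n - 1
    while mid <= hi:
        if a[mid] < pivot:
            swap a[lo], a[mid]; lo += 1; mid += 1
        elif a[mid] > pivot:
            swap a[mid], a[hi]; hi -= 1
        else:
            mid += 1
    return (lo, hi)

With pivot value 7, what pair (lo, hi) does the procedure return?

(3, 3)

pivot = 7; lo=0, mid=0, hi=8
a[mid]=10>7: swap a[0],a[8]; hi=7 → [6, 3, 12, 7, 5, 14, 11, 9, 10]
a[mid]=6<7: swap a[0],a[0]; lo=1,mid=1 → [6, 3, 12, 7, 5, 14, 11, 9, 10]
a[mid]=3<7: swap a[1],a[1]; lo=2,mid=2 → [6, 3, 12, 7, 5, 14, 11, 9, 10]
a[mid]=12>7: swap a[2],a[7]; hi=6 → [6, 3, 9, 7, 5, 14, 11, 12, 10]
a[mid]=9>7: swap a[2],a[6]; hi=5 → [6, 3, 11, 7, 5, 14, 9, 12, 10]
a[mid]=11>7: swap a[2],a[5]; hi=4 → [6, 3, 14, 7, 5, 11, 9, 12, 10]
a[mid]=14>7: swap a[2],a[4]; hi=3 → [6, 3, 5, 7, 14, 11, 9, 12, 10]
a[mid]=5<7: swap a[2],a[2]; lo=3,mid=3 → [6, 3, 5, 7, 14, 11, 9, 12, 10]
a[mid]=7=7: mid=4
end: lo=3, hi=3; a = [6, 3, 5, 7, 14, 11, 9, 12, 10]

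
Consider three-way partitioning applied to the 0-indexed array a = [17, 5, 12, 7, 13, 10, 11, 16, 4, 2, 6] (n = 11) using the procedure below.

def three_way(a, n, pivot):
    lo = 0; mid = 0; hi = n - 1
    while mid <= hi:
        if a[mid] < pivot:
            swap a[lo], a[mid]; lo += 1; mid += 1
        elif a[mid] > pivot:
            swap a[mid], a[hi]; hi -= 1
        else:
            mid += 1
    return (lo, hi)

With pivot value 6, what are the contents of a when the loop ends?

[5, 2, 4, 6, 10, 11, 16, 13, 7, 12, 17]

pivot = 6; lo=0, mid=0, hi=10
a[mid]=17>6: swap a[0],a[10]; hi=9 → [6, 5, 12, 7, 13, 10, 11, 16, 4, 2, 17]
a[mid]=6=6: mid=1
a[mid]=5<6: swap a[0],a[1]; lo=1,mid=2 → [5, 6, 12, 7, 13, 10, 11, 16, 4, 2, 17]
a[mid]=12>6: swap a[2],a[9]; hi=8 → [5, 6, 2, 7, 13, 10, 11, 16, 4, 12, 17]
a[mid]=2<6: swap a[1],a[2]; lo=2,mid=3 → [5, 2, 6, 7, 13, 10, 11, 16, 4, 12, 17]
a[mid]=7>6: swap a[3],a[8]; hi=7 → [5, 2, 6, 4, 13, 10, 11, 16, 7, 12, 17]
a[mid]=4<6: swap a[2],a[3]; lo=3,mid=4 → [5, 2, 4, 6, 13, 10, 11, 16, 7, 12, 17]
a[mid]=13>6: swap a[4],a[7]; hi=6 → [5, 2, 4, 6, 16, 10, 11, 13, 7, 12, 17]
a[mid]=16>6: swap a[4],a[6]; hi=5 → [5, 2, 4, 6, 11, 10, 16, 13, 7, 12, 17]
a[mid]=11>6: swap a[4],a[5]; hi=4 → [5, 2, 4, 6, 10, 11, 16, 13, 7, 12, 17]
a[mid]=10>6: swap a[4],a[4]; hi=3 → [5, 2, 4, 6, 10, 11, 16, 13, 7, 12, 17]
end: lo=3, hi=3; a = [5, 2, 4, 6, 10, 11, 16, 13, 7, 12, 17]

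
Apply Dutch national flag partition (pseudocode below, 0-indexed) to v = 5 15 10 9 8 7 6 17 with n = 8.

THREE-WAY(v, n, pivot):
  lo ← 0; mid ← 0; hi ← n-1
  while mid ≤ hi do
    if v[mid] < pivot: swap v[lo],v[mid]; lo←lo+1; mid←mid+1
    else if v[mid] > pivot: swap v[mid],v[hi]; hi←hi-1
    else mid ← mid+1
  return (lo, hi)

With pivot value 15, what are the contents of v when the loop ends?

5 10 9 8 7 6 15 17

pivot = 15; lo=0, mid=0, hi=7
v[mid]=5<15: swap v[0],v[0]; lo=1,mid=1 → 5 15 10 9 8 7 6 17
v[mid]=15=15: mid=2
v[mid]=10<15: swap v[1],v[2]; lo=2,mid=3 → 5 10 15 9 8 7 6 17
v[mid]=9<15: swap v[2],v[3]; lo=3,mid=4 → 5 10 9 15 8 7 6 17
v[mid]=8<15: swap v[3],v[4]; lo=4,mid=5 → 5 10 9 8 15 7 6 17
v[mid]=7<15: swap v[4],v[5]; lo=5,mid=6 → 5 10 9 8 7 15 6 17
v[mid]=6<15: swap v[5],v[6]; lo=6,mid=7 → 5 10 9 8 7 6 15 17
v[mid]=17>15: swap v[7],v[7]; hi=6 → 5 10 9 8 7 6 15 17
end: lo=6, hi=6; v = 5 10 9 8 7 6 15 17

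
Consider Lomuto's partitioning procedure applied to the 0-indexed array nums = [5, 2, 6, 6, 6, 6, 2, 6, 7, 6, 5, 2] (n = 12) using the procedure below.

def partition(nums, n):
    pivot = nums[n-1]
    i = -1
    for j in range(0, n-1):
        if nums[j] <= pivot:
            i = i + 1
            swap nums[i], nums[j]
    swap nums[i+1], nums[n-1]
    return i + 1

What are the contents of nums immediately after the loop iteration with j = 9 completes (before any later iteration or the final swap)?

pivot=2, i=-1
j=0: 5>2, skip
j=1: 2≤2, i=0, swap(0,1) ⇒ [2, 5, 6, 6, 6, 6, 2, 6, 7, 6, 5, 2]
j=2: 6>2, skip
j=3: 6>2, skip
j=4: 6>2, skip
j=5: 6>2, skip
j=6: 2≤2, i=1, swap(1,6) ⇒ [2, 2, 6, 6, 6, 6, 5, 6, 7, 6, 5, 2]
j=7: 6>2, skip
j=8: 7>2, skip
j=9: 6>2, skip
(after j=9) nums = [2, 2, 6, 6, 6, 6, 5, 6, 7, 6, 5, 2]

[2, 2, 6, 6, 6, 6, 5, 6, 7, 6, 5, 2]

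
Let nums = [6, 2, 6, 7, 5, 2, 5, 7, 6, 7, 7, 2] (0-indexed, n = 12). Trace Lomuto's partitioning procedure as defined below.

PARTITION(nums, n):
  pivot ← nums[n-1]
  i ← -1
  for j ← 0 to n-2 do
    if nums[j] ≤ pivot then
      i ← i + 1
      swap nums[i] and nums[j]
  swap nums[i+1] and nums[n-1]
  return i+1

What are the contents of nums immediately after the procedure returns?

[2, 2, 2, 7, 5, 6, 5, 7, 6, 7, 7, 6]

pivot = nums[11] = 2; i = -1
j=0: nums[0]=6 > 2 → no swap
j=1: nums[1]=2 ≤ 2 → i=0, swap nums[0],nums[1] → [2, 6, 6, 7, 5, 2, 5, 7, 6, 7, 7, 2]
j=2: nums[2]=6 > 2 → no swap
j=3: nums[3]=7 > 2 → no swap
j=4: nums[4]=5 > 2 → no swap
j=5: nums[5]=2 ≤ 2 → i=1, swap nums[1],nums[5] → [2, 2, 6, 7, 5, 6, 5, 7, 6, 7, 7, 2]
j=6: nums[6]=5 > 2 → no swap
j=7: nums[7]=7 > 2 → no swap
j=8: nums[8]=6 > 2 → no swap
j=9: nums[9]=7 > 2 → no swap
j=10: nums[10]=7 > 2 → no swap
final swap nums[2],nums[11] → [2, 2, 2, 7, 5, 6, 5, 7, 6, 7, 7, 6]; return 2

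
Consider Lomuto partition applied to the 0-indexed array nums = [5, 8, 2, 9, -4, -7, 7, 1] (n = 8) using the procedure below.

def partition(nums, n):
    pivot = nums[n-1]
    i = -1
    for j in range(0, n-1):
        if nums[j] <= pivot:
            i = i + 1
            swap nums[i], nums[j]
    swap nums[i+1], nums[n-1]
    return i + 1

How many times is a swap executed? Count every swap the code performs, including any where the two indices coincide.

pivot=1, i=-1
j=0: 5>1, skip
j=1: 8>1, skip
j=2: 2>1, skip
j=3: 9>1, skip
j=4: -4≤1, i=0, swap(0,4) ⇒ [-4, 8, 2, 9, 5, -7, 7, 1]
j=5: -7≤1, i=1, swap(1,5) ⇒ [-4, -7, 2, 9, 5, 8, 7, 1]
j=6: 7>1, skip
swap(2,7) ⇒ [-4, -7, 1, 9, 5, 8, 7, 2]; return 2

3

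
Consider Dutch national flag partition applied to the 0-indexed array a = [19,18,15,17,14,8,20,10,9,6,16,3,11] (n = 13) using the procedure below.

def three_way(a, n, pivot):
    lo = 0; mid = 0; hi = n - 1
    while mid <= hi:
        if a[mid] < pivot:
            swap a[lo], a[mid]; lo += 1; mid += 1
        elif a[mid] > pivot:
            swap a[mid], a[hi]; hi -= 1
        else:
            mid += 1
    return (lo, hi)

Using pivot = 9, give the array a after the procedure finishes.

lo=0 mid=0 hi=12
19>9: swap(0,12), hi=11 ⇒ [11,18,15,17,14,8,20,10,9,6,16,3,19]
11>9: swap(0,11), hi=10 ⇒ [3,18,15,17,14,8,20,10,9,6,16,11,19]
3<9: swap(0,0), lo=1 mid=1 ⇒ [3,18,15,17,14,8,20,10,9,6,16,11,19]
18>9: swap(1,10), hi=9 ⇒ [3,16,15,17,14,8,20,10,9,6,18,11,19]
16>9: swap(1,9), hi=8 ⇒ [3,6,15,17,14,8,20,10,9,16,18,11,19]
6<9: swap(1,1), lo=2 mid=2 ⇒ [3,6,15,17,14,8,20,10,9,16,18,11,19]
15>9: swap(2,8), hi=7 ⇒ [3,6,9,17,14,8,20,10,15,16,18,11,19]
9=9: mid=3
17>9: swap(3,7), hi=6 ⇒ [3,6,9,10,14,8,20,17,15,16,18,11,19]
10>9: swap(3,6), hi=5 ⇒ [3,6,9,20,14,8,10,17,15,16,18,11,19]
20>9: swap(3,5), hi=4 ⇒ [3,6,9,8,14,20,10,17,15,16,18,11,19]
8<9: swap(2,3), lo=3 mid=4 ⇒ [3,6,8,9,14,20,10,17,15,16,18,11,19]
14>9: swap(4,4), hi=3 ⇒ [3,6,8,9,14,20,10,17,15,16,18,11,19]
done. lo=3 hi=3; a=[3,6,8,9,14,20,10,17,15,16,18,11,19]

[3,6,8,9,14,20,10,17,15,16,18,11,19]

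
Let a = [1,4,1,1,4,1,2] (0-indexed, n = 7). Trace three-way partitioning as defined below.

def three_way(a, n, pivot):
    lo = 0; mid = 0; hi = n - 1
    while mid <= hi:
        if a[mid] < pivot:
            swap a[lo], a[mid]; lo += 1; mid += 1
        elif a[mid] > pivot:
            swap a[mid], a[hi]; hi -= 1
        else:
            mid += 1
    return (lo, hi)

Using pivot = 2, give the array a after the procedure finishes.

[1,1,1,1,2,4,4]

lo=0 mid=0 hi=6
1<2: swap(0,0), lo=1 mid=1 ⇒ [1,4,1,1,4,1,2]
4>2: swap(1,6), hi=5 ⇒ [1,2,1,1,4,1,4]
2=2: mid=2
1<2: swap(1,2), lo=2 mid=3 ⇒ [1,1,2,1,4,1,4]
1<2: swap(2,3), lo=3 mid=4 ⇒ [1,1,1,2,4,1,4]
4>2: swap(4,5), hi=4 ⇒ [1,1,1,2,1,4,4]
1<2: swap(3,4), lo=4 mid=5 ⇒ [1,1,1,1,2,4,4]
done. lo=4 hi=4; a=[1,1,1,1,2,4,4]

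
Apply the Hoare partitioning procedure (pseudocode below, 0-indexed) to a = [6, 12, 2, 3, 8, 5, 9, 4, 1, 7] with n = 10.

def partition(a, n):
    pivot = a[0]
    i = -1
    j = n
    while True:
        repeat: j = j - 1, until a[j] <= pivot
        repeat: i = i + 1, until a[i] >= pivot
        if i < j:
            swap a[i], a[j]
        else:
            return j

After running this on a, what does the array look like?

pivot=6
j stops at 8 (1), i stops at 0 (6); swap ⇒ [1, 12, 2, 3, 8, 5, 9, 4, 6, 7]
j stops at 7 (4), i stops at 1 (12); swap ⇒ [1, 4, 2, 3, 8, 5, 9, 12, 6, 7]
j stops at 5 (5), i stops at 4 (8); swap ⇒ [1, 4, 2, 3, 5, 8, 9, 12, 6, 7]
j stops at 4, i stops at 5; i≥j ⇒ return 4. a=[1, 4, 2, 3, 5, 8, 9, 12, 6, 7]

[1, 4, 2, 3, 5, 8, 9, 12, 6, 7]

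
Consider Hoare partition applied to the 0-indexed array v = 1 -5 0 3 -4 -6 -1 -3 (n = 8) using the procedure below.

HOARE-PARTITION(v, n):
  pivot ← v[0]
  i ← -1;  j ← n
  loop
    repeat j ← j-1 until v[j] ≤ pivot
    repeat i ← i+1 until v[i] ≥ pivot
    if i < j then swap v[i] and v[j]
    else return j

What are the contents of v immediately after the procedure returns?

-3 -5 0 -1 -4 -6 3 1

pivot = v[0] = 1; i = -1, j = 8
j→7 (v[7]=-3≤1), i→0 (v[0]=1≥1); i<j, swap → -3 -5 0 3 -4 -6 -1 1
j→6 (v[6]=-1≤1), i→3 (v[3]=3≥1); i<j, swap → -3 -5 0 -1 -4 -6 3 1
j→5, i→6; i≥j, return j=5. v = -3 -5 0 -1 -4 -6 3 1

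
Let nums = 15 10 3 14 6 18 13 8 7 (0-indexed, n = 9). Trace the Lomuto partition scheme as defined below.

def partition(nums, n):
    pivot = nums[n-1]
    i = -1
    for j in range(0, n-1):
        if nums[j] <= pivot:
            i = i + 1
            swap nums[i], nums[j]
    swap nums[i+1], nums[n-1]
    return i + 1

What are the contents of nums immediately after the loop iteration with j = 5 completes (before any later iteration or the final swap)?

pivot = nums[8] = 7; i = -1
j=0: nums[0]=15 > 7 → no swap
j=1: nums[1]=10 > 7 → no swap
j=2: nums[2]=3 ≤ 7 → i=0, swap nums[0],nums[2] → 3 10 15 14 6 18 13 8 7
j=3: nums[3]=14 > 7 → no swap
j=4: nums[4]=6 ≤ 7 → i=1, swap nums[1],nums[4] → 3 6 15 14 10 18 13 8 7
j=5: nums[5]=18 > 7 → no swap
(after j=5) nums = 3 6 15 14 10 18 13 8 7

3 6 15 14 10 18 13 8 7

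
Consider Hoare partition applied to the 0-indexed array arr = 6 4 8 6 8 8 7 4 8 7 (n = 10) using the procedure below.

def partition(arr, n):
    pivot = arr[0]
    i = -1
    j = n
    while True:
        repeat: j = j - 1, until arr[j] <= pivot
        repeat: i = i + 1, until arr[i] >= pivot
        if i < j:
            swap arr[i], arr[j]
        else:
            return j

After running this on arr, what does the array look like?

4 4 6 8 8 8 7 6 8 7

pivot=6
j stops at 7 (4), i stops at 0 (6); swap ⇒ 4 4 8 6 8 8 7 6 8 7
j stops at 3 (6), i stops at 2 (8); swap ⇒ 4 4 6 8 8 8 7 6 8 7
j stops at 2, i stops at 3; i≥j ⇒ return 2. arr=4 4 6 8 8 8 7 6 8 7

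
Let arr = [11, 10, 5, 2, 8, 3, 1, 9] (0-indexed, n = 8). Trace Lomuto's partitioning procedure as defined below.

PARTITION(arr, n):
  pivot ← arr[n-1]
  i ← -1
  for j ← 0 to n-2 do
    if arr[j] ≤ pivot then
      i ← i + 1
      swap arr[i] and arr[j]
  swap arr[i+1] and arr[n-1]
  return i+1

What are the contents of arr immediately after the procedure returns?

pivot = arr[7] = 9; i = -1
j=0: arr[0]=11 > 9 → no swap
j=1: arr[1]=10 > 9 → no swap
j=2: arr[2]=5 ≤ 9 → i=0, swap arr[0],arr[2] → [5, 10, 11, 2, 8, 3, 1, 9]
j=3: arr[3]=2 ≤ 9 → i=1, swap arr[1],arr[3] → [5, 2, 11, 10, 8, 3, 1, 9]
j=4: arr[4]=8 ≤ 9 → i=2, swap arr[2],arr[4] → [5, 2, 8, 10, 11, 3, 1, 9]
j=5: arr[5]=3 ≤ 9 → i=3, swap arr[3],arr[5] → [5, 2, 8, 3, 11, 10, 1, 9]
j=6: arr[6]=1 ≤ 9 → i=4, swap arr[4],arr[6] → [5, 2, 8, 3, 1, 10, 11, 9]
final swap arr[5],arr[7] → [5, 2, 8, 3, 1, 9, 11, 10]; return 5

[5, 2, 8, 3, 1, 9, 11, 10]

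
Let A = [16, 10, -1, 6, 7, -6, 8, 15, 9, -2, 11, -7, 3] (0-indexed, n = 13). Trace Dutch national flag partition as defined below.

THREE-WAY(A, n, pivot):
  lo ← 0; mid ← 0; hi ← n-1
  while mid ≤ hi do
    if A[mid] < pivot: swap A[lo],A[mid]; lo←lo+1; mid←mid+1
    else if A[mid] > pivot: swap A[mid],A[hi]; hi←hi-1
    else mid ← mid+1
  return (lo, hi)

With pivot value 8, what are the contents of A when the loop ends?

pivot = 8; lo=0, mid=0, hi=12
A[mid]=16>8: swap A[0],A[12]; hi=11 → [3, 10, -1, 6, 7, -6, 8, 15, 9, -2, 11, -7, 16]
A[mid]=3<8: swap A[0],A[0]; lo=1,mid=1 → [3, 10, -1, 6, 7, -6, 8, 15, 9, -2, 11, -7, 16]
A[mid]=10>8: swap A[1],A[11]; hi=10 → [3, -7, -1, 6, 7, -6, 8, 15, 9, -2, 11, 10, 16]
A[mid]=-7<8: swap A[1],A[1]; lo=2,mid=2 → [3, -7, -1, 6, 7, -6, 8, 15, 9, -2, 11, 10, 16]
A[mid]=-1<8: swap A[2],A[2]; lo=3,mid=3 → [3, -7, -1, 6, 7, -6, 8, 15, 9, -2, 11, 10, 16]
A[mid]=6<8: swap A[3],A[3]; lo=4,mid=4 → [3, -7, -1, 6, 7, -6, 8, 15, 9, -2, 11, 10, 16]
A[mid]=7<8: swap A[4],A[4]; lo=5,mid=5 → [3, -7, -1, 6, 7, -6, 8, 15, 9, -2, 11, 10, 16]
A[mid]=-6<8: swap A[5],A[5]; lo=6,mid=6 → [3, -7, -1, 6, 7, -6, 8, 15, 9, -2, 11, 10, 16]
A[mid]=8=8: mid=7
A[mid]=15>8: swap A[7],A[10]; hi=9 → [3, -7, -1, 6, 7, -6, 8, 11, 9, -2, 15, 10, 16]
A[mid]=11>8: swap A[7],A[9]; hi=8 → [3, -7, -1, 6, 7, -6, 8, -2, 9, 11, 15, 10, 16]
A[mid]=-2<8: swap A[6],A[7]; lo=7,mid=8 → [3, -7, -1, 6, 7, -6, -2, 8, 9, 11, 15, 10, 16]
A[mid]=9>8: swap A[8],A[8]; hi=7 → [3, -7, -1, 6, 7, -6, -2, 8, 9, 11, 15, 10, 16]
end: lo=7, hi=7; A = [3, -7, -1, 6, 7, -6, -2, 8, 9, 11, 15, 10, 16]

[3, -7, -1, 6, 7, -6, -2, 8, 9, 11, 15, 10, 16]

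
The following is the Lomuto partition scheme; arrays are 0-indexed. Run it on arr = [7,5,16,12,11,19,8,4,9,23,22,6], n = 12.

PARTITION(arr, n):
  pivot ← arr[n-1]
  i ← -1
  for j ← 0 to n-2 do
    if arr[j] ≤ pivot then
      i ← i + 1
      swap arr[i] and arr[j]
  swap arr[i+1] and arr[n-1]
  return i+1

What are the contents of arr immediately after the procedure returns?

[5,4,6,12,11,19,8,7,9,23,22,16]

pivot = arr[11] = 6; i = -1
j=0: arr[0]=7 > 6 → no swap
j=1: arr[1]=5 ≤ 6 → i=0, swap arr[0],arr[1] → [5,7,16,12,11,19,8,4,9,23,22,6]
j=2: arr[2]=16 > 6 → no swap
j=3: arr[3]=12 > 6 → no swap
j=4: arr[4]=11 > 6 → no swap
j=5: arr[5]=19 > 6 → no swap
j=6: arr[6]=8 > 6 → no swap
j=7: arr[7]=4 ≤ 6 → i=1, swap arr[1],arr[7] → [5,4,16,12,11,19,8,7,9,23,22,6]
j=8: arr[8]=9 > 6 → no swap
j=9: arr[9]=23 > 6 → no swap
j=10: arr[10]=22 > 6 → no swap
final swap arr[2],arr[11] → [5,4,6,12,11,19,8,7,9,23,22,16]; return 2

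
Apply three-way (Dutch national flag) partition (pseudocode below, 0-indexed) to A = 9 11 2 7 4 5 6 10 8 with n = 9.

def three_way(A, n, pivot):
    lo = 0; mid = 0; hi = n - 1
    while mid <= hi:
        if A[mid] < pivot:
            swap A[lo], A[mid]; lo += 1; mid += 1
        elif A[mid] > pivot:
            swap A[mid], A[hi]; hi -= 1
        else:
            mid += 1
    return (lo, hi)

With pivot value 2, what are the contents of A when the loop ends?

pivot = 2; lo=0, mid=0, hi=8
A[mid]=9>2: swap A[0],A[8]; hi=7 → 8 11 2 7 4 5 6 10 9
A[mid]=8>2: swap A[0],A[7]; hi=6 → 10 11 2 7 4 5 6 8 9
A[mid]=10>2: swap A[0],A[6]; hi=5 → 6 11 2 7 4 5 10 8 9
A[mid]=6>2: swap A[0],A[5]; hi=4 → 5 11 2 7 4 6 10 8 9
A[mid]=5>2: swap A[0],A[4]; hi=3 → 4 11 2 7 5 6 10 8 9
A[mid]=4>2: swap A[0],A[3]; hi=2 → 7 11 2 4 5 6 10 8 9
A[mid]=7>2: swap A[0],A[2]; hi=1 → 2 11 7 4 5 6 10 8 9
A[mid]=2=2: mid=1
A[mid]=11>2: swap A[1],A[1]; hi=0 → 2 11 7 4 5 6 10 8 9
end: lo=0, hi=0; A = 2 11 7 4 5 6 10 8 9

2 11 7 4 5 6 10 8 9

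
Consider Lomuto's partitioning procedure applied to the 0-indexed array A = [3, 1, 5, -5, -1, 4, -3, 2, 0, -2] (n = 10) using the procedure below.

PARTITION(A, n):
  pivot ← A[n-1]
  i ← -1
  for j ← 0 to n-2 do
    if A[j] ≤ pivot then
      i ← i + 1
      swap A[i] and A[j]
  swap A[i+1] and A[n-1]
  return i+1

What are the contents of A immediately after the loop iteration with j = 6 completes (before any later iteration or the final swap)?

[-5, -3, 5, 3, -1, 4, 1, 2, 0, -2]

pivot=-2, i=-1
j=0: 3>-2, skip
j=1: 1>-2, skip
j=2: 5>-2, skip
j=3: -5≤-2, i=0, swap(0,3) ⇒ [-5, 1, 5, 3, -1, 4, -3, 2, 0, -2]
j=4: -1>-2, skip
j=5: 4>-2, skip
j=6: -3≤-2, i=1, swap(1,6) ⇒ [-5, -3, 5, 3, -1, 4, 1, 2, 0, -2]
(after j=6) A = [-5, -3, 5, 3, -1, 4, 1, 2, 0, -2]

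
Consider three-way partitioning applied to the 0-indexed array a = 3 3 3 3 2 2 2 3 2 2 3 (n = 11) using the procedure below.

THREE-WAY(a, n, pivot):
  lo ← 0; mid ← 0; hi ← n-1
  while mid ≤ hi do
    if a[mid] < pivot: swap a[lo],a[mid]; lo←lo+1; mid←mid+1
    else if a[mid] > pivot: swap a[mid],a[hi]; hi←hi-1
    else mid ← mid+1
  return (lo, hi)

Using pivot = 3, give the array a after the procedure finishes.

2 2 2 2 2 3 3 3 3 3 3

pivot = 3; lo=0, mid=0, hi=10
a[mid]=3=3: mid=1
a[mid]=3=3: mid=2
a[mid]=3=3: mid=3
a[mid]=3=3: mid=4
a[mid]=2<3: swap a[0],a[4]; lo=1,mid=5 → 2 3 3 3 3 2 2 3 2 2 3
a[mid]=2<3: swap a[1],a[5]; lo=2,mid=6 → 2 2 3 3 3 3 2 3 2 2 3
a[mid]=2<3: swap a[2],a[6]; lo=3,mid=7 → 2 2 2 3 3 3 3 3 2 2 3
a[mid]=3=3: mid=8
a[mid]=2<3: swap a[3],a[8]; lo=4,mid=9 → 2 2 2 2 3 3 3 3 3 2 3
a[mid]=2<3: swap a[4],a[9]; lo=5,mid=10 → 2 2 2 2 2 3 3 3 3 3 3
a[mid]=3=3: mid=11
end: lo=5, hi=10; a = 2 2 2 2 2 3 3 3 3 3 3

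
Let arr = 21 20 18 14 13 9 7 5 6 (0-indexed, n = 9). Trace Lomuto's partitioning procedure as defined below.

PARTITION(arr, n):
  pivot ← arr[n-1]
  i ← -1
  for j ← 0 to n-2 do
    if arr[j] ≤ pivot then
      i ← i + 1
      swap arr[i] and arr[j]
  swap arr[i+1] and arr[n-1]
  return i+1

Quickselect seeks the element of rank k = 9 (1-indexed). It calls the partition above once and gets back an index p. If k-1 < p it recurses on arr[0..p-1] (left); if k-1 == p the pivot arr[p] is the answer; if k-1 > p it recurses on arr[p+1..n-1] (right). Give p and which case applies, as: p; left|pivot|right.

pivot = arr[8] = 6; i = -1
j=0: arr[0]=21 > 6 → no swap
j=1: arr[1]=20 > 6 → no swap
j=2: arr[2]=18 > 6 → no swap
j=3: arr[3]=14 > 6 → no swap
j=4: arr[4]=13 > 6 → no swap
j=5: arr[5]=9 > 6 → no swap
j=6: arr[6]=7 > 6 → no swap
j=7: arr[7]=5 ≤ 6 → i=0, swap arr[0],arr[7] → 5 20 18 14 13 9 7 21 6
final swap arr[1],arr[8] → 5 6 18 14 13 9 7 21 20; return 1
p = 1; k-1 = 8 > 1 ⇒ right

1; right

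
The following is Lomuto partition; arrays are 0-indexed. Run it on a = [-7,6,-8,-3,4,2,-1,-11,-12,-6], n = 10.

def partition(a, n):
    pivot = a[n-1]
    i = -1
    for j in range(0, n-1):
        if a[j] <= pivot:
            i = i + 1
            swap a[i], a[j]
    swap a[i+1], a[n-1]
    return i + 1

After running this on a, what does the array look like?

pivot = a[9] = -6; i = -1
j=0: a[0]=-7 ≤ -6 → i=0, swap a[0],a[0] (no change) → [-7,6,-8,-3,4,2,-1,-11,-12,-6]
j=1: a[1]=6 > -6 → no swap
j=2: a[2]=-8 ≤ -6 → i=1, swap a[1],a[2] → [-7,-8,6,-3,4,2,-1,-11,-12,-6]
j=3: a[3]=-3 > -6 → no swap
j=4: a[4]=4 > -6 → no swap
j=5: a[5]=2 > -6 → no swap
j=6: a[6]=-1 > -6 → no swap
j=7: a[7]=-11 ≤ -6 → i=2, swap a[2],a[7] → [-7,-8,-11,-3,4,2,-1,6,-12,-6]
j=8: a[8]=-12 ≤ -6 → i=3, swap a[3],a[8] → [-7,-8,-11,-12,4,2,-1,6,-3,-6]
final swap a[4],a[9] → [-7,-8,-11,-12,-6,2,-1,6,-3,4]; return 4

[-7,-8,-11,-12,-6,2,-1,6,-3,4]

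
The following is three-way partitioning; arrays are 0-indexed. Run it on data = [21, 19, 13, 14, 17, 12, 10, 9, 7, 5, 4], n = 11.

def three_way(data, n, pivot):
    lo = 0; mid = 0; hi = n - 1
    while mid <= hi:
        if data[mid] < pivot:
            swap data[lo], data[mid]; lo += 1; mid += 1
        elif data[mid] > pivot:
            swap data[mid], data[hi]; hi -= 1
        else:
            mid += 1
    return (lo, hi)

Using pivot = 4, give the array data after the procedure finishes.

[4, 13, 14, 17, 12, 10, 9, 7, 5, 19, 21]

lo=0 mid=0 hi=10
21>4: swap(0,10), hi=9 ⇒ [4, 19, 13, 14, 17, 12, 10, 9, 7, 5, 21]
4=4: mid=1
19>4: swap(1,9), hi=8 ⇒ [4, 5, 13, 14, 17, 12, 10, 9, 7, 19, 21]
5>4: swap(1,8), hi=7 ⇒ [4, 7, 13, 14, 17, 12, 10, 9, 5, 19, 21]
7>4: swap(1,7), hi=6 ⇒ [4, 9, 13, 14, 17, 12, 10, 7, 5, 19, 21]
9>4: swap(1,6), hi=5 ⇒ [4, 10, 13, 14, 17, 12, 9, 7, 5, 19, 21]
10>4: swap(1,5), hi=4 ⇒ [4, 12, 13, 14, 17, 10, 9, 7, 5, 19, 21]
12>4: swap(1,4), hi=3 ⇒ [4, 17, 13, 14, 12, 10, 9, 7, 5, 19, 21]
17>4: swap(1,3), hi=2 ⇒ [4, 14, 13, 17, 12, 10, 9, 7, 5, 19, 21]
14>4: swap(1,2), hi=1 ⇒ [4, 13, 14, 17, 12, 10, 9, 7, 5, 19, 21]
13>4: swap(1,1), hi=0 ⇒ [4, 13, 14, 17, 12, 10, 9, 7, 5, 19, 21]
done. lo=0 hi=0; data=[4, 13, 14, 17, 12, 10, 9, 7, 5, 19, 21]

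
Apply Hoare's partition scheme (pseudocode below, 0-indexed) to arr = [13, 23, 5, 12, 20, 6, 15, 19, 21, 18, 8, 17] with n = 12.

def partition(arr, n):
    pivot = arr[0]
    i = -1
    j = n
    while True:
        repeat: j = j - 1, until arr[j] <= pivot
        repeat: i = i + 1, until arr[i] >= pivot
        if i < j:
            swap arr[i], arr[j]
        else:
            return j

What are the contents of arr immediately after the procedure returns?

[8, 6, 5, 12, 20, 23, 15, 19, 21, 18, 13, 17]

pivot=13
j stops at 10 (8), i stops at 0 (13); swap ⇒ [8, 23, 5, 12, 20, 6, 15, 19, 21, 18, 13, 17]
j stops at 5 (6), i stops at 1 (23); swap ⇒ [8, 6, 5, 12, 20, 23, 15, 19, 21, 18, 13, 17]
j stops at 3, i stops at 4; i≥j ⇒ return 3. arr=[8, 6, 5, 12, 20, 23, 15, 19, 21, 18, 13, 17]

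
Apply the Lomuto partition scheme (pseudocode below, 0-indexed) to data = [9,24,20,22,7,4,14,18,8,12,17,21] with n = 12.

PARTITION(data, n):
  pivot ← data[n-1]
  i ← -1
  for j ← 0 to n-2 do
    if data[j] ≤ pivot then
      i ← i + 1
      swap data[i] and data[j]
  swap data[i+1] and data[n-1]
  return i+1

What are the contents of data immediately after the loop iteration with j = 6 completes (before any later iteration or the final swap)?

pivot = data[11] = 21; i = -1
j=0: data[0]=9 ≤ 21 → i=0, swap data[0],data[0] (no change) → [9,24,20,22,7,4,14,18,8,12,17,21]
j=1: data[1]=24 > 21 → no swap
j=2: data[2]=20 ≤ 21 → i=1, swap data[1],data[2] → [9,20,24,22,7,4,14,18,8,12,17,21]
j=3: data[3]=22 > 21 → no swap
j=4: data[4]=7 ≤ 21 → i=2, swap data[2],data[4] → [9,20,7,22,24,4,14,18,8,12,17,21]
j=5: data[5]=4 ≤ 21 → i=3, swap data[3],data[5] → [9,20,7,4,24,22,14,18,8,12,17,21]
j=6: data[6]=14 ≤ 21 → i=4, swap data[4],data[6] → [9,20,7,4,14,22,24,18,8,12,17,21]
(after j=6) data = [9,20,7,4,14,22,24,18,8,12,17,21]

[9,20,7,4,14,22,24,18,8,12,17,21]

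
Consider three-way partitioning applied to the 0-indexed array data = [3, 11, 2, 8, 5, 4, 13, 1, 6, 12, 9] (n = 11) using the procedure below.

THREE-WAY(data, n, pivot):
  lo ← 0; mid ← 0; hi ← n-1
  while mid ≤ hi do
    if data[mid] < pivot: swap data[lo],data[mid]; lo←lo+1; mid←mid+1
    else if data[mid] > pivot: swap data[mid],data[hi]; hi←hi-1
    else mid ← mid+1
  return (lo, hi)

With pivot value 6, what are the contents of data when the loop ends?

pivot = 6; lo=0, mid=0, hi=10
data[mid]=3<6: swap data[0],data[0]; lo=1,mid=1 → [3, 11, 2, 8, 5, 4, 13, 1, 6, 12, 9]
data[mid]=11>6: swap data[1],data[10]; hi=9 → [3, 9, 2, 8, 5, 4, 13, 1, 6, 12, 11]
data[mid]=9>6: swap data[1],data[9]; hi=8 → [3, 12, 2, 8, 5, 4, 13, 1, 6, 9, 11]
data[mid]=12>6: swap data[1],data[8]; hi=7 → [3, 6, 2, 8, 5, 4, 13, 1, 12, 9, 11]
data[mid]=6=6: mid=2
data[mid]=2<6: swap data[1],data[2]; lo=2,mid=3 → [3, 2, 6, 8, 5, 4, 13, 1, 12, 9, 11]
data[mid]=8>6: swap data[3],data[7]; hi=6 → [3, 2, 6, 1, 5, 4, 13, 8, 12, 9, 11]
data[mid]=1<6: swap data[2],data[3]; lo=3,mid=4 → [3, 2, 1, 6, 5, 4, 13, 8, 12, 9, 11]
data[mid]=5<6: swap data[3],data[4]; lo=4,mid=5 → [3, 2, 1, 5, 6, 4, 13, 8, 12, 9, 11]
data[mid]=4<6: swap data[4],data[5]; lo=5,mid=6 → [3, 2, 1, 5, 4, 6, 13, 8, 12, 9, 11]
data[mid]=13>6: swap data[6],data[6]; hi=5 → [3, 2, 1, 5, 4, 6, 13, 8, 12, 9, 11]
end: lo=5, hi=5; data = [3, 2, 1, 5, 4, 6, 13, 8, 12, 9, 11]

[3, 2, 1, 5, 4, 6, 13, 8, 12, 9, 11]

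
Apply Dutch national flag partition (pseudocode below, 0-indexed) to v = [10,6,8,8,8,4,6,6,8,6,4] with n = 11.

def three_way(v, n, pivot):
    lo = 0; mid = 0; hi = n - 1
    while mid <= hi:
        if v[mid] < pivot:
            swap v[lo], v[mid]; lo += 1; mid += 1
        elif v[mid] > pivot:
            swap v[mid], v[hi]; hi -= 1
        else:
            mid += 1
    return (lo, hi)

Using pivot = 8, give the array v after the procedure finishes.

[4,6,4,6,6,6,8,8,8,8,10]

pivot = 8; lo=0, mid=0, hi=10
v[mid]=10>8: swap v[0],v[10]; hi=9 → [4,6,8,8,8,4,6,6,8,6,10]
v[mid]=4<8: swap v[0],v[0]; lo=1,mid=1 → [4,6,8,8,8,4,6,6,8,6,10]
v[mid]=6<8: swap v[1],v[1]; lo=2,mid=2 → [4,6,8,8,8,4,6,6,8,6,10]
v[mid]=8=8: mid=3
v[mid]=8=8: mid=4
v[mid]=8=8: mid=5
v[mid]=4<8: swap v[2],v[5]; lo=3,mid=6 → [4,6,4,8,8,8,6,6,8,6,10]
v[mid]=6<8: swap v[3],v[6]; lo=4,mid=7 → [4,6,4,6,8,8,8,6,8,6,10]
v[mid]=6<8: swap v[4],v[7]; lo=5,mid=8 → [4,6,4,6,6,8,8,8,8,6,10]
v[mid]=8=8: mid=9
v[mid]=6<8: swap v[5],v[9]; lo=6,mid=10 → [4,6,4,6,6,6,8,8,8,8,10]
end: lo=6, hi=9; v = [4,6,4,6,6,6,8,8,8,8,10]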